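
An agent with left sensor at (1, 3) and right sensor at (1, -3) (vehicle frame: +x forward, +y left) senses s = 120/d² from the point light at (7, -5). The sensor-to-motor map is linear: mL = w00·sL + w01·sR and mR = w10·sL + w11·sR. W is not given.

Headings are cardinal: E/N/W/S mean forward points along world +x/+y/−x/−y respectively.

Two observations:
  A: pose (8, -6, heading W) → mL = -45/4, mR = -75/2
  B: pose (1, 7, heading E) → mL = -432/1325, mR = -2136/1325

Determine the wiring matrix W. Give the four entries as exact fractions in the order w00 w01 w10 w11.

1/2 -1/2 -1 -1

obs A: pose=(8,-6,W) → sL=15/2, sR=30, mL=-45/4, mR=-75/2
obs B: pose=(1,7,E) → sL=12/25, sR=60/53, mL=-432/1325, mR=-2136/1325
sensor matrix S = [[15/2, 30], [12/25, 60/53]]; det S = -1566/265
solve [mL_A; mL_B] = S·[w00; w01] and [mR_A; mR_B] = S·[w10; w11]:
  w00 = 1/2, w01 = -1/2, w10 = -1, w11 = -1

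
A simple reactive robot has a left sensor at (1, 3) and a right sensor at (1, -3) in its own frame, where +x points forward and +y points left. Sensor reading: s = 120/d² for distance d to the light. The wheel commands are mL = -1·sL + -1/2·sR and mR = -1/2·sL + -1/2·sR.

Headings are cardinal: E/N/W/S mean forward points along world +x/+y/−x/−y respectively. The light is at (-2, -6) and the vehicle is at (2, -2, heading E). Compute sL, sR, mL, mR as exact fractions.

60/37 60/13 -1890/481 -1500/481

left sensor world pos  = (3, 1); dL² = 74
right sensor world pos = (3, -5); dR² = 26
sL = 120/74 = 60/37
sR = 120/26 = 60/13
mL = -1·sL + -1/2·sR = -1890/481
mR = -1/2·sL + -1/2·sR = -1500/481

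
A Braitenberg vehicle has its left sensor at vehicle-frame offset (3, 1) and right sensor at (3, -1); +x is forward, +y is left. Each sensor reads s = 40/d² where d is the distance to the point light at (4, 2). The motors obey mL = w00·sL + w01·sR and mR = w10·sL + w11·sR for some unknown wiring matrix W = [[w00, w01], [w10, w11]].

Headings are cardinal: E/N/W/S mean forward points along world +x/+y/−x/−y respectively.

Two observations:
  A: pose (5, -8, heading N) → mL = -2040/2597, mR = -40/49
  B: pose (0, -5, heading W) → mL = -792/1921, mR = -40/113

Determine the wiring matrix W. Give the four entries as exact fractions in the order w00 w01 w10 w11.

obs A: pose=(5,-8,N) → sL=40/49, sR=40/53, mL=-2040/2597, mR=-40/49
obs B: pose=(0,-5,W) → sL=40/113, sR=8/17, mL=-792/1921, mR=-40/113
sensor matrix S = [[40/49, 40/53], [40/113, 8/17]]; det S = 583680/4988837
solve [mL_A; mL_B] = S·[w00; w01] and [mR_A; mR_B] = S·[w10; w11]:
  w00 = -1/2, w01 = -1/2, w10 = -1, w11 = 0

-1/2 -1/2 -1 0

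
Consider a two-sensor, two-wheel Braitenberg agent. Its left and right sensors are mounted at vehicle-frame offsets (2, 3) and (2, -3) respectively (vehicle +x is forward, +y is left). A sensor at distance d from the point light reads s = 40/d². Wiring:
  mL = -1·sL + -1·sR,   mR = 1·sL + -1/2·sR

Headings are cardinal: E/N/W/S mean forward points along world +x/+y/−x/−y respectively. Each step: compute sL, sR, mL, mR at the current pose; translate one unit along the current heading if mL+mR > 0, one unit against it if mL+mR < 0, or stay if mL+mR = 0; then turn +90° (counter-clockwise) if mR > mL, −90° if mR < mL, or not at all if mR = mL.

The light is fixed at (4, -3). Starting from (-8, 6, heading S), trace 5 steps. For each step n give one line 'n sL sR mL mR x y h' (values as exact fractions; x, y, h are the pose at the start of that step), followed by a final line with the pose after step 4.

n=0: pose=(-8,6,S); sL=4/13, sR=20/137; mL=-808/1781, mR=418/1781; mL+mR=-30/137 → advance -1; mR−mL=1226/1781 → turn +1·90°
n=1: pose=(-8,7,E); sL=40/269, sR=40/149; mL=-16720/40081, mR=580/40081; mL+mR=-60/149 → advance -1; mR−mL=17300/40081 → turn +1·90°
n=2: pose=(-9,7,N); sL=1/10, sR=10/61; mL=-161/610, mR=11/610; mL+mR=-15/61 → advance -1; mR−mL=86/305 → turn +1·90°
n=3: pose=(-9,6,W); sL=40/261, sR=40/369; mL=-2800/10701, mR=1060/10701; mL+mR=-20/123 → advance -1; mR−mL=3860/10701 → turn +1·90°
n=4: pose=(-8,6,S); sL=4/13, sR=20/137; mL=-808/1781, mR=418/1781; mL+mR=-30/137 → advance -1; mR−mL=1226/1781 → turn +1·90°

0 4/13 20/137 -808/1781 418/1781 -8 6 S
1 40/269 40/149 -16720/40081 580/40081 -8 7 E
2 1/10 10/61 -161/610 11/610 -9 7 N
3 40/261 40/369 -2800/10701 1060/10701 -9 6 W
4 4/13 20/137 -808/1781 418/1781 -8 6 S
final -8 7 E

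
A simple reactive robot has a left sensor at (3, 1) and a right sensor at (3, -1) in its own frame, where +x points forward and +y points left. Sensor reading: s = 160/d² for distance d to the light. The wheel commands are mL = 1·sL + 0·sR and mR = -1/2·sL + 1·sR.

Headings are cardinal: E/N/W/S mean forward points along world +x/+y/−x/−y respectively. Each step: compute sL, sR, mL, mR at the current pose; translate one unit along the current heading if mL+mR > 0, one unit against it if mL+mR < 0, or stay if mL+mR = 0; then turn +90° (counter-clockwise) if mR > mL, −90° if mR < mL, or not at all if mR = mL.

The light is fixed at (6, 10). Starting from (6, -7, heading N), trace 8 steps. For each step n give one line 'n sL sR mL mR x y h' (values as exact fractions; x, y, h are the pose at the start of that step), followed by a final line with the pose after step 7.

0 160/197 160/197 160/197 80/197 6 -7 N
1 80/117 80/149 80/117 3400/17433 6 -6 E
2 32/73 160/361 32/73 5904/26353 7 -6 S
3 20/41 8/13 20/41 198/533 7 -7 W
4 160/197 160/197 160/197 80/197 6 -7 N
5 80/117 80/149 80/117 3400/17433 6 -6 E
6 32/73 160/361 32/73 5904/26353 7 -6 S
7 20/41 8/13 20/41 198/533 7 -7 W
final 6 -7 N

n=0: pose=(6,-7,N); sL=160/197, sR=160/197; mL=160/197, mR=80/197; mL+mR=240/197 → advance +1; mR−mL=-80/197 → turn -1·90°
n=1: pose=(6,-6,E); sL=80/117, sR=80/149; mL=80/117, mR=3400/17433; mL+mR=15320/17433 → advance +1; mR−mL=-2840/5811 → turn -1·90°
n=2: pose=(7,-6,S); sL=32/73, sR=160/361; mL=32/73, mR=5904/26353; mL+mR=17456/26353 → advance +1; mR−mL=-5648/26353 → turn -1·90°
n=3: pose=(7,-7,W); sL=20/41, sR=8/13; mL=20/41, mR=198/533; mL+mR=458/533 → advance +1; mR−mL=-62/533 → turn -1·90°
n=4: pose=(6,-7,N); sL=160/197, sR=160/197; mL=160/197, mR=80/197; mL+mR=240/197 → advance +1; mR−mL=-80/197 → turn -1·90°
n=5: pose=(6,-6,E); sL=80/117, sR=80/149; mL=80/117, mR=3400/17433; mL+mR=15320/17433 → advance +1; mR−mL=-2840/5811 → turn -1·90°
n=6: pose=(7,-6,S); sL=32/73, sR=160/361; mL=32/73, mR=5904/26353; mL+mR=17456/26353 → advance +1; mR−mL=-5648/26353 → turn -1·90°
n=7: pose=(7,-7,W); sL=20/41, sR=8/13; mL=20/41, mR=198/533; mL+mR=458/533 → advance +1; mR−mL=-62/533 → turn -1·90°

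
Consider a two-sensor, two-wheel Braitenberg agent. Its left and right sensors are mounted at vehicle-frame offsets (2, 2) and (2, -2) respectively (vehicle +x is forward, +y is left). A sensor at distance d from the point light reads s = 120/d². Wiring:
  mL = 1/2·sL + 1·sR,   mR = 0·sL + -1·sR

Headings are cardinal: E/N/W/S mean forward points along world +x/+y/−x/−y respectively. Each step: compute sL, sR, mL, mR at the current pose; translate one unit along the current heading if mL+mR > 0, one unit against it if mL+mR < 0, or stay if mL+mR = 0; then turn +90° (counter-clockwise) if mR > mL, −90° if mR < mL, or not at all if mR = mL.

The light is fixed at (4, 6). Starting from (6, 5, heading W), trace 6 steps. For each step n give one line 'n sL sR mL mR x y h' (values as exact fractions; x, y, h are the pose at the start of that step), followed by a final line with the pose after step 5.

n=0: pose=(6,5,W); sL=40/3, sR=120; mL=380/3, mR=-120; mL+mR=20/3 → advance +1; mR−mL=-740/3 → turn -1·90°
n=1: pose=(5,5,N); sL=60, sR=12; mL=42, mR=-12; mL+mR=30 → advance +1; mR−mL=-54 → turn -1·90°
n=2: pose=(5,6,E); sL=120/13, sR=120/13; mL=180/13, mR=-120/13; mL+mR=60/13 → advance +1; mR−mL=-300/13 → turn -1·90°
n=3: pose=(6,6,S); sL=6, sR=30; mL=33, mR=-30; mL+mR=3 → advance +1; mR−mL=-63 → turn -1·90°
n=4: pose=(6,5,W); sL=40/3, sR=120; mL=380/3, mR=-120; mL+mR=20/3 → advance +1; mR−mL=-740/3 → turn -1·90°
n=5: pose=(5,5,N); sL=60, sR=12; mL=42, mR=-12; mL+mR=30 → advance +1; mR−mL=-54 → turn -1·90°

0 40/3 120 380/3 -120 6 5 W
1 60 12 42 -12 5 5 N
2 120/13 120/13 180/13 -120/13 5 6 E
3 6 30 33 -30 6 6 S
4 40/3 120 380/3 -120 6 5 W
5 60 12 42 -12 5 5 N
final 5 6 E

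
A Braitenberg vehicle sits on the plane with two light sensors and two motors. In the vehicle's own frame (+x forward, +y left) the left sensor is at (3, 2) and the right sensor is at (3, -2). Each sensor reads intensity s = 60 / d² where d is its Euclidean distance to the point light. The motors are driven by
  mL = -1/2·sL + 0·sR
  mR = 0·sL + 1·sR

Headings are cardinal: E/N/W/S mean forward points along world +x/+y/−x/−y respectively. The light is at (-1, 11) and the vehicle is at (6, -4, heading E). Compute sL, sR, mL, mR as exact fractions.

left sensor world pos  = (9, -2); dL² = 269
right sensor world pos = (9, -6); dR² = 389
sL = 60/269 = 60/269
sR = 60/389 = 60/389
mL = -1/2·sL + 0·sR = -30/269
mR = 0·sL + 1·sR = 60/389

60/269 60/389 -30/269 60/389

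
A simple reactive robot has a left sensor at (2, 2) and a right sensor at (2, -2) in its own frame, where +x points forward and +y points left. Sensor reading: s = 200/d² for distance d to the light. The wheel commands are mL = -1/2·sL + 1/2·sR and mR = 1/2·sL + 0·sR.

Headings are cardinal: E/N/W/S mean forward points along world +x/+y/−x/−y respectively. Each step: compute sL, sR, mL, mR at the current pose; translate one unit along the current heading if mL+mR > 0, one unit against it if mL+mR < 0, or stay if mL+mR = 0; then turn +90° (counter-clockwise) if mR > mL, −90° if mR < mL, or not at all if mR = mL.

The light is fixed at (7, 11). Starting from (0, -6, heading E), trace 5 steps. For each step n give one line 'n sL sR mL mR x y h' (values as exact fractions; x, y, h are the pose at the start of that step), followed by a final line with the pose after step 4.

0 4/5 100/193 -136/965 2/5 0 -6 E
1 200/289 200/241 4800/69649 100/289 1 -6 N
2 50/97 10/13 160/1261 25/97 1 -5 W
3 200/349 40/81 -1120/28269 100/349 0 -5 S
4 4/5 100/193 -136/965 2/5 0 -6 E
final 1 -6 N

n=0: pose=(0,-6,E); sL=4/5, sR=100/193; mL=-136/965, mR=2/5; mL+mR=50/193 → advance +1; mR−mL=522/965 → turn +1·90°
n=1: pose=(1,-6,N); sL=200/289, sR=200/241; mL=4800/69649, mR=100/289; mL+mR=100/241 → advance +1; mR−mL=19300/69649 → turn +1·90°
n=2: pose=(1,-5,W); sL=50/97, sR=10/13; mL=160/1261, mR=25/97; mL+mR=5/13 → advance +1; mR−mL=165/1261 → turn +1·90°
n=3: pose=(0,-5,S); sL=200/349, sR=40/81; mL=-1120/28269, mR=100/349; mL+mR=20/81 → advance +1; mR−mL=9220/28269 → turn +1·90°
n=4: pose=(0,-6,E); sL=4/5, sR=100/193; mL=-136/965, mR=2/5; mL+mR=50/193 → advance +1; mR−mL=522/965 → turn +1·90°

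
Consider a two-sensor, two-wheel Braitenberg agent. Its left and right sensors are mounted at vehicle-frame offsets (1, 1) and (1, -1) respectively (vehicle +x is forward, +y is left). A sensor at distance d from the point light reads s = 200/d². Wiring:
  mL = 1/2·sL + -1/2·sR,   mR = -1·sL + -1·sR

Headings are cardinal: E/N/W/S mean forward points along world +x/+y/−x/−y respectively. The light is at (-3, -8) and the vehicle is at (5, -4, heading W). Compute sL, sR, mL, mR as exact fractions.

100/29 100/37 400/1073 -6600/1073

left sensor world pos  = (4, -5); dL² = 58
right sensor world pos = (4, -3); dR² = 74
sL = 200/58 = 100/29
sR = 200/74 = 100/37
mL = 1/2·sL + -1/2·sR = 400/1073
mR = -1·sL + -1·sR = -6600/1073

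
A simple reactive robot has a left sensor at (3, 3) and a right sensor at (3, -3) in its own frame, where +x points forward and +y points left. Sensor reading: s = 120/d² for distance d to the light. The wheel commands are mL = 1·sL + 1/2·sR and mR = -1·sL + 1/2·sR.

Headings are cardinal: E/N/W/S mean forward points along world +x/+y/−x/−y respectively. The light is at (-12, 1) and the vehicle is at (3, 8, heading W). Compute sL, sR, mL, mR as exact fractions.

left sensor world pos  = (0, 5); dL² = 160
right sensor world pos = (0, 11); dR² = 244
sL = 120/160 = 3/4
sR = 120/244 = 30/61
mL = 1·sL + 1/2·sR = 243/244
mR = -1·sL + 1/2·sR = -123/244

3/4 30/61 243/244 -123/244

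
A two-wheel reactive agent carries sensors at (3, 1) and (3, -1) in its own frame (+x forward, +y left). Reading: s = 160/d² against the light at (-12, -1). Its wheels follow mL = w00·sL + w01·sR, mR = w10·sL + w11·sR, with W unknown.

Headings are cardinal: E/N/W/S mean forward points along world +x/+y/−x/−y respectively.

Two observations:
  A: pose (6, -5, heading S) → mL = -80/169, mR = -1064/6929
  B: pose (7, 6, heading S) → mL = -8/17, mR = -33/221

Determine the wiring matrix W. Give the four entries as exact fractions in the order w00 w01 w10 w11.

obs A: pose=(6,-5,S) → sL=16/41, sR=80/169, mL=-80/169, mR=-1064/6929
obs B: pose=(7,6,S) → sL=5/13, sR=8/17, mL=-8/17, mR=-33/221
sensor matrix S = [[16/41, 80/169], [5/13, 8/17]]; det S = 2416/1531309
solve [mL_A; mL_B] = S·[w00; w01] and [mR_A; mR_B] = S·[w10; w11]:
  w00 = 0, w01 = -1, w10 = -1, w11 = 1/2

0 -1 -1 1/2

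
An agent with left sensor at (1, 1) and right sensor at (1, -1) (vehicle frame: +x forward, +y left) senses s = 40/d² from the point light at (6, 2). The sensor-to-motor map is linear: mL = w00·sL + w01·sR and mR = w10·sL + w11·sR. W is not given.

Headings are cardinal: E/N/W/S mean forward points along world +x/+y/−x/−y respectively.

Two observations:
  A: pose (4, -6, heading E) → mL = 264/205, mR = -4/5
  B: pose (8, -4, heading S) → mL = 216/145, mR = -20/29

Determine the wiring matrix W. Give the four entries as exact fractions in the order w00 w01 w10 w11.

obs A: pose=(4,-6,E) → sL=4/5, sR=20/41, mL=264/205, mR=-4/5
obs B: pose=(8,-4,S) → sL=20/29, sR=4/5, mL=216/145, mR=-20/29
sensor matrix S = [[4/5, 20/41], [20/29, 4/5]]; det S = 9024/29725
solve [mL_A; mL_B] = S·[w00; w01] and [mR_A; mR_B] = S·[w10; w11]:
  w00 = 1, w01 = 1, w10 = -1, w11 = 0

1 1 -1 0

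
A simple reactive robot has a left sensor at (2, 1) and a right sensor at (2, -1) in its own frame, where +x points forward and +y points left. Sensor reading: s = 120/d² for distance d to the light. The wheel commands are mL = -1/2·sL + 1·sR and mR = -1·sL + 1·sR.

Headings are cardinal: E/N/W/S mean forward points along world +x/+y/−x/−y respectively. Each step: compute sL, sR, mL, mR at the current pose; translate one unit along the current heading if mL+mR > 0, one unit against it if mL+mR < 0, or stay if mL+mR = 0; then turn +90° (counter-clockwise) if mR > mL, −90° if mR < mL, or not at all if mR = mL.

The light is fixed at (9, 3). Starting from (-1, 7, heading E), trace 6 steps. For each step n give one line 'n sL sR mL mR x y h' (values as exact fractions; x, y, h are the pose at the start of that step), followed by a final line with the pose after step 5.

0 120/89 120/73 6300/6497 1920/6497 -1 7 E
1 30/17 15/13 60/221 -135/221 0 7 S
2 120/137 120/157 7020/21509 -2400/21509 0 8 W
3 12/17 12/13 126/221 48/221 -1 8 N
4 120/113 120/89 8220/10057 2880/10057 -1 9 E
5 3/2 30/29 33/116 -27/58 0 9 S
final 0 10 W

n=0: pose=(-1,7,E); sL=120/89, sR=120/73; mL=6300/6497, mR=1920/6497; mL+mR=8220/6497 → advance +1; mR−mL=-60/89 → turn -1·90°
n=1: pose=(0,7,S); sL=30/17, sR=15/13; mL=60/221, mR=-135/221; mL+mR=-75/221 → advance -1; mR−mL=-15/17 → turn -1·90°
n=2: pose=(0,8,W); sL=120/137, sR=120/157; mL=7020/21509, mR=-2400/21509; mL+mR=4620/21509 → advance +1; mR−mL=-60/137 → turn -1·90°
n=3: pose=(-1,8,N); sL=12/17, sR=12/13; mL=126/221, mR=48/221; mL+mR=174/221 → advance +1; mR−mL=-6/17 → turn -1·90°
n=4: pose=(-1,9,E); sL=120/113, sR=120/89; mL=8220/10057, mR=2880/10057; mL+mR=11100/10057 → advance +1; mR−mL=-60/113 → turn -1·90°
n=5: pose=(0,9,S); sL=3/2, sR=30/29; mL=33/116, mR=-27/58; mL+mR=-21/116 → advance -1; mR−mL=-3/4 → turn -1·90°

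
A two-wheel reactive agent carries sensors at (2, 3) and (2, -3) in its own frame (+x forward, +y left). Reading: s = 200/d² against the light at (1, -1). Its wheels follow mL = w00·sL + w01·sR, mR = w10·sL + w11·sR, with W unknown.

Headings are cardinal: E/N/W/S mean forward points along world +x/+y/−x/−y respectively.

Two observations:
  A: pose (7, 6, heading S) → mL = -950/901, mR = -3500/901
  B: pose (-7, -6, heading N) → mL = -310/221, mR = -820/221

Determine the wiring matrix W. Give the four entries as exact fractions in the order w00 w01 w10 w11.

obs A: pose=(7,6,S) → sL=100/53, sR=100/17, mL=-950/901, mR=-3500/901
obs B: pose=(-7,-6,N) → sL=20/13, sR=100/17, mL=-310/221, mR=-820/221
sensor matrix S = [[100/53, 100/17], [20/13, 100/17]]; det S = 24000/11713
solve [mL_A; mL_B] = S·[w00; w01] and [mR_A; mR_B] = S·[w10; w11]:
  w00 = 1, w01 = -1/2, w10 = -1/2, w11 = -1/2

1 -1/2 -1/2 -1/2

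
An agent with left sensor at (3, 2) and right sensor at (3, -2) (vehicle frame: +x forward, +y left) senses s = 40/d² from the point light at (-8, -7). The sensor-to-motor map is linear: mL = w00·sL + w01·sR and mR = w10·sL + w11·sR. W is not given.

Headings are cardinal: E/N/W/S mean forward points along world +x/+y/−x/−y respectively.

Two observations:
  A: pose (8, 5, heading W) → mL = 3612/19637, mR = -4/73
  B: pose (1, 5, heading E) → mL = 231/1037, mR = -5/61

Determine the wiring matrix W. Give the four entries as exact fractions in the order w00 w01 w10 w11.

obs A: pose=(8,5,W) → sL=40/269, sR=8/73, mL=3612/19637, mR=-4/73
obs B: pose=(1,5,E) → sL=2/17, sR=10/61, mL=231/1037, mR=-5/61
sensor matrix S = [[40/269, 8/73], [2/17, 10/61]]; det S = 233856/20363569
solve [mL_A; mL_B] = S·[w00; w01] and [mR_A; mR_B] = S·[w10; w11]:
  w00 = 1/2, w01 = 1, w10 = 0, w11 = -1/2

1/2 1 0 -1/2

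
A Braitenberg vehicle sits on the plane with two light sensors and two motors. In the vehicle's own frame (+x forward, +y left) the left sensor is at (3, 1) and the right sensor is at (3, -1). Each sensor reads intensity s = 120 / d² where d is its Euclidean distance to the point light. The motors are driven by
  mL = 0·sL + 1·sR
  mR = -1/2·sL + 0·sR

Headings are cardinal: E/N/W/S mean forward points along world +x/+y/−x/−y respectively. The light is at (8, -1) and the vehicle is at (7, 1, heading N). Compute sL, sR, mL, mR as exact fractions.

left sensor world pos  = (6, 4); dL² = 29
right sensor world pos = (8, 4); dR² = 25
sL = 120/29 = 120/29
sR = 120/25 = 24/5
mL = 0·sL + 1·sR = 24/5
mR = -1/2·sL + 0·sR = -60/29

120/29 24/5 24/5 -60/29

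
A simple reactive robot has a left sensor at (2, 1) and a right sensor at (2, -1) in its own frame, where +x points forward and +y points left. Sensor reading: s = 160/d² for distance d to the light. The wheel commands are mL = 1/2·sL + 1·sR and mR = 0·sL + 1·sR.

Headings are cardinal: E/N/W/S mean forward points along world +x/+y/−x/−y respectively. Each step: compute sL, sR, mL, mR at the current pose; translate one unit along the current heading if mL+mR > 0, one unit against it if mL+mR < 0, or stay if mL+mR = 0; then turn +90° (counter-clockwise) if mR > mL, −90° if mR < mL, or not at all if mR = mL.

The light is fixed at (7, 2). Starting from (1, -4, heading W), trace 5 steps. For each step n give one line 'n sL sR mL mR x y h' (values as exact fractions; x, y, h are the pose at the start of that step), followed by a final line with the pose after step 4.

0 160/113 160/89 25200/10057 160/89 1 -4 W
1 2 40/13 53/13 40/13 0 -4 N
2 160/41 160/61 11440/2501 160/61 0 -3 E
3 80/37 80/49 4920/1813 80/49 1 -3 S
4 160/113 160/89 25200/10057 160/89 1 -4 W
final 0 -4 N

n=0: pose=(1,-4,W); sL=160/113, sR=160/89; mL=25200/10057, mR=160/89; mL+mR=43280/10057 → advance +1; mR−mL=-80/113 → turn -1·90°
n=1: pose=(0,-4,N); sL=2, sR=40/13; mL=53/13, mR=40/13; mL+mR=93/13 → advance +1; mR−mL=-1 → turn -1·90°
n=2: pose=(0,-3,E); sL=160/41, sR=160/61; mL=11440/2501, mR=160/61; mL+mR=18000/2501 → advance +1; mR−mL=-80/41 → turn -1·90°
n=3: pose=(1,-3,S); sL=80/37, sR=80/49; mL=4920/1813, mR=80/49; mL+mR=7880/1813 → advance +1; mR−mL=-40/37 → turn -1·90°
n=4: pose=(1,-4,W); sL=160/113, sR=160/89; mL=25200/10057, mR=160/89; mL+mR=43280/10057 → advance +1; mR−mL=-80/113 → turn -1·90°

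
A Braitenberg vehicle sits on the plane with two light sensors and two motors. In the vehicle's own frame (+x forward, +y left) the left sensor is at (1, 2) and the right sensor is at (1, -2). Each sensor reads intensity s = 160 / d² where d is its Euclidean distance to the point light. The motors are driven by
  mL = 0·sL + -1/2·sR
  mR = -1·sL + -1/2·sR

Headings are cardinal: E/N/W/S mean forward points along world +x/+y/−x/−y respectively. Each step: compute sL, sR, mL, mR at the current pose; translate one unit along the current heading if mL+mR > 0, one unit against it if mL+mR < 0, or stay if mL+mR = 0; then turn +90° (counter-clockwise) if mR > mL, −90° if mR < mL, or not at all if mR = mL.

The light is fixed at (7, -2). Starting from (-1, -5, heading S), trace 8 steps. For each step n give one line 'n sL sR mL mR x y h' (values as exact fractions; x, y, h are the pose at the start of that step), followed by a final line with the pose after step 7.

n=0: pose=(-1,-5,S); sL=40/13, sR=40/29; mL=-20/29, mR=-1420/377; mL+mR=-1680/377 → advance -1; mR−mL=-40/13 → turn -1·90°
n=1: pose=(-1,-4,W); sL=160/97, sR=160/81; mL=-80/81, mR=-20720/7857; mL+mR=-28480/7857 → advance -1; mR−mL=-160/97 → turn -1·90°
n=2: pose=(0,-4,N); sL=80/41, sR=80/13; mL=-40/13, mR=-2680/533; mL+mR=-4320/533 → advance -1; mR−mL=-80/41 → turn -1·90°
n=3: pose=(0,-5,E); sL=160/37, sR=160/61; mL=-80/61, mR=-12720/2257; mL+mR=-15680/2257 → advance -1; mR−mL=-160/37 → turn -1·90°
n=4: pose=(-1,-5,S); sL=40/13, sR=40/29; mL=-20/29, mR=-1420/377; mL+mR=-1680/377 → advance -1; mR−mL=-40/13 → turn -1·90°
n=5: pose=(-1,-4,W); sL=160/97, sR=160/81; mL=-80/81, mR=-20720/7857; mL+mR=-28480/7857 → advance -1; mR−mL=-160/97 → turn -1·90°
n=6: pose=(0,-4,N); sL=80/41, sR=80/13; mL=-40/13, mR=-2680/533; mL+mR=-4320/533 → advance -1; mR−mL=-80/41 → turn -1·90°
n=7: pose=(0,-5,E); sL=160/37, sR=160/61; mL=-80/61, mR=-12720/2257; mL+mR=-15680/2257 → advance -1; mR−mL=-160/37 → turn -1·90°

0 40/13 40/29 -20/29 -1420/377 -1 -5 S
1 160/97 160/81 -80/81 -20720/7857 -1 -4 W
2 80/41 80/13 -40/13 -2680/533 0 -4 N
3 160/37 160/61 -80/61 -12720/2257 0 -5 E
4 40/13 40/29 -20/29 -1420/377 -1 -5 S
5 160/97 160/81 -80/81 -20720/7857 -1 -4 W
6 80/41 80/13 -40/13 -2680/533 0 -4 N
7 160/37 160/61 -80/61 -12720/2257 0 -5 E
final -1 -5 S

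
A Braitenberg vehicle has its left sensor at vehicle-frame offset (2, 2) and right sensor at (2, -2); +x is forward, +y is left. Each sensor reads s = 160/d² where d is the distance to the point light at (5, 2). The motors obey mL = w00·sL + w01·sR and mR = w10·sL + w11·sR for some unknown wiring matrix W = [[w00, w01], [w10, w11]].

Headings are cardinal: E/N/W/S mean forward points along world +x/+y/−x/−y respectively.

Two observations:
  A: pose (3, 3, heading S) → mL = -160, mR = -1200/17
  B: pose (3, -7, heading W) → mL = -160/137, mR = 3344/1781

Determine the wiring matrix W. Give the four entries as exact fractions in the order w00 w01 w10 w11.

obs A: pose=(3,3,S) → sL=160, sR=160/17, mL=-160, mR=-1200/17
obs B: pose=(3,-7,W) → sL=160/137, sR=32/13, mL=-160/137, mR=3344/1781
sensor matrix S = [[160, 160/17], [160/137, 32/13]]; det S = 11591680/30277
solve [mL_A; mL_B] = S·[w00; w01] and [mR_A; mR_B] = S·[w10; w11]:
  w00 = -1, w01 = 0, w10 = -1/2, w11 = 1

-1 0 -1/2 1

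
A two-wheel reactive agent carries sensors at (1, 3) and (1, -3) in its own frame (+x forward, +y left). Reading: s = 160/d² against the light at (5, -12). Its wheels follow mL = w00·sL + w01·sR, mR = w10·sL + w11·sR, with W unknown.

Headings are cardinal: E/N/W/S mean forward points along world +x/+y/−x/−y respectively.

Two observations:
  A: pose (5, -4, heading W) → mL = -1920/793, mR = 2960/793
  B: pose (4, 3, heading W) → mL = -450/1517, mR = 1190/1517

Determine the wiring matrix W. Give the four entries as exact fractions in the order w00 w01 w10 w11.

obs A: pose=(5,-4,W) → sL=80/13, sR=80/61, mL=-1920/793, mR=2960/793
obs B: pose=(4,3,W) → sL=40/37, sR=20/41, mL=-450/1517, mR=1190/1517
sensor matrix S = [[80/13, 80/61], [40/37, 20/41]]; det S = 1905600/1202981
solve [mL_A; mL_B] = S·[w00; w01] and [mR_A; mR_B] = S·[w10; w11]:
  w00 = -1/2, w01 = 1/2, w10 = 1/2, w11 = 1/2

-1/2 1/2 1/2 1/2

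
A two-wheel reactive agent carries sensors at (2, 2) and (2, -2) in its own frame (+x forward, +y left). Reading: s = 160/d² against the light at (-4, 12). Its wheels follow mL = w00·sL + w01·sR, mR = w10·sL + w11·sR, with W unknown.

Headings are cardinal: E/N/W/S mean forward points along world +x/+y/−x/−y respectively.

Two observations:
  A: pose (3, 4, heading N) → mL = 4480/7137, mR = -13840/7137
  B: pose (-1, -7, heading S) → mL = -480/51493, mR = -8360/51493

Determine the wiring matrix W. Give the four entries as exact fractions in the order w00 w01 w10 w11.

1/2 -1/2 -1 1/2

obs A: pose=(3,4,N) → sL=160/61, sR=160/117, mL=4480/7137, mR=-13840/7137
obs B: pose=(-1,-7,S) → sL=80/233, sR=80/221, mL=-480/51493, mR=-8360/51493
sensor matrix S = [[160/61, 160/117], [80/233, 80/221]]; det S = 13568000/28269657
solve [mL_A; mL_B] = S·[w00; w01] and [mR_A; mR_B] = S·[w10; w11]:
  w00 = 1/2, w01 = -1/2, w10 = -1, w11 = 1/2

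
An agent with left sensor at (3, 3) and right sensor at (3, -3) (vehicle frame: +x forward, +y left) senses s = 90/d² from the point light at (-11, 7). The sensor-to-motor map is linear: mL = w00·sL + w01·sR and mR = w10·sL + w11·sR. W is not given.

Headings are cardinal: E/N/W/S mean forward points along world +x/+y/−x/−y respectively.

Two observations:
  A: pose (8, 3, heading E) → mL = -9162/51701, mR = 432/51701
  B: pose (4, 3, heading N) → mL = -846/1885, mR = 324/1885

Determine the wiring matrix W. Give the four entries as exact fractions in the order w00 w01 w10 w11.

-1/2 -1/2 1/2 -1/2

obs A: pose=(8,3,E) → sL=18/97, sR=90/533, mL=-9162/51701, mR=432/51701
obs B: pose=(4,3,N) → sL=18/29, sR=18/65, mL=-846/1885, mR=324/1885
sensor matrix S = [[18/97, 90/533], [18/29, 18/65]]; det S = -400464/7496645
solve [mL_A; mL_B] = S·[w00; w01] and [mR_A; mR_B] = S·[w10; w11]:
  w00 = -1/2, w01 = -1/2, w10 = 1/2, w11 = -1/2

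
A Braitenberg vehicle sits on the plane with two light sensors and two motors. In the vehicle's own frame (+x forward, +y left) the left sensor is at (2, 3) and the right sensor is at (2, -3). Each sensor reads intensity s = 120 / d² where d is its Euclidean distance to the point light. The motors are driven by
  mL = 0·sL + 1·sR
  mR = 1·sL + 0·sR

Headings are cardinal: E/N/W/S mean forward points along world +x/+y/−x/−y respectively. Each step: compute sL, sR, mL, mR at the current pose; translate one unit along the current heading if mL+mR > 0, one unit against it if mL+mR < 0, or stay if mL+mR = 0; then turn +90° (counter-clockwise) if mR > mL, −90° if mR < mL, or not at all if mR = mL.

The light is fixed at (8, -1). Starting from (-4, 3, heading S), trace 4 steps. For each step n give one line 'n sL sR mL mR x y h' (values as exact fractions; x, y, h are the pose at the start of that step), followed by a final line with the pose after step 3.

n=0: pose=(-4,3,S); sL=24/17, sR=120/229; mL=120/229, mR=24/17; mL+mR=7536/3893 → advance +1; mR−mL=3456/3893 → turn +1·90°
n=1: pose=(-4,2,E); sL=15/17, sR=6/5; mL=6/5, mR=15/17; mL+mR=177/85 → advance +1; mR−mL=-27/85 → turn -1·90°
n=2: pose=(-3,2,S); sL=24/13, sR=120/197; mL=120/197, mR=24/13; mL+mR=6288/2561 → advance +1; mR−mL=3168/2561 → turn +1·90°
n=3: pose=(-3,1,E); sL=60/53, sR=60/41; mL=60/41, mR=60/53; mL+mR=5640/2173 → advance +1; mR−mL=-720/2173 → turn -1·90°

0 24/17 120/229 120/229 24/17 -4 3 S
1 15/17 6/5 6/5 15/17 -4 2 E
2 24/13 120/197 120/197 24/13 -3 2 S
3 60/53 60/41 60/41 60/53 -3 1 E
final -2 1 S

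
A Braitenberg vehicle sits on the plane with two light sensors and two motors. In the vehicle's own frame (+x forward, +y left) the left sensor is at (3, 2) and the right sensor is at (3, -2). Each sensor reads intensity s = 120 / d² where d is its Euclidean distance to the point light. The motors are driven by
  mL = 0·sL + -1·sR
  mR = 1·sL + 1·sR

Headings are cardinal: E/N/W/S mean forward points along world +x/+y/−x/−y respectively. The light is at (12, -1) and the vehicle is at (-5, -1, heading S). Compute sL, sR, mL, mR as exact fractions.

20/39 12/37 -12/37 1208/1443

left sensor world pos  = (-3, -4); dL² = 234
right sensor world pos = (-7, -4); dR² = 370
sL = 120/234 = 20/39
sR = 120/370 = 12/37
mL = 0·sL + -1·sR = -12/37
mR = 1·sL + 1·sR = 1208/1443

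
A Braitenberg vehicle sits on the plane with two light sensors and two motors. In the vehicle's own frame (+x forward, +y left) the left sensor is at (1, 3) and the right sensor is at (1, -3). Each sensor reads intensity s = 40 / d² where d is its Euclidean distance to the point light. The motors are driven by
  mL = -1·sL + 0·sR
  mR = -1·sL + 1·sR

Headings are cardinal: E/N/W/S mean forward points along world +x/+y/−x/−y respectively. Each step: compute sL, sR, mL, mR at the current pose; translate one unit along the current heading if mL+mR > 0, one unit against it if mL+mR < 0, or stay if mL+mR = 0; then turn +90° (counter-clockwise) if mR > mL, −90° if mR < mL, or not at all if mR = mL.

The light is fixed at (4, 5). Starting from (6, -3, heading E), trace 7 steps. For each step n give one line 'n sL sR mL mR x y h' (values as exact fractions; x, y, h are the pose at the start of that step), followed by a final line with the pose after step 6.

0 20/17 4/13 -20/17 -192/221 6 -3 E
1 40/53 8/13 -40/53 -96/689 5 -3 N
2 5/18 10/9 -5/18 5/6 5 -4 W
3 40/109 40/109 -40/109 0 4 -4 S
4 20/13 20/61 -20/13 -960/793 4 -3 E
5 8/13 40/53 -8/13 96/689 3 -3 N
6 10/37 1 -10/37 27/37 3 -4 W
final 2 -4 S

n=0: pose=(6,-3,E); sL=20/17, sR=4/13; mL=-20/17, mR=-192/221; mL+mR=-452/221 → advance -1; mR−mL=4/13 → turn +1·90°
n=1: pose=(5,-3,N); sL=40/53, sR=8/13; mL=-40/53, mR=-96/689; mL+mR=-616/689 → advance -1; mR−mL=8/13 → turn +1·90°
n=2: pose=(5,-4,W); sL=5/18, sR=10/9; mL=-5/18, mR=5/6; mL+mR=5/9 → advance +1; mR−mL=10/9 → turn +1·90°
n=3: pose=(4,-4,S); sL=40/109, sR=40/109; mL=-40/109, mR=0; mL+mR=-40/109 → advance -1; mR−mL=40/109 → turn +1·90°
n=4: pose=(4,-3,E); sL=20/13, sR=20/61; mL=-20/13, mR=-960/793; mL+mR=-2180/793 → advance -1; mR−mL=20/61 → turn +1·90°
n=5: pose=(3,-3,N); sL=8/13, sR=40/53; mL=-8/13, mR=96/689; mL+mR=-328/689 → advance -1; mR−mL=40/53 → turn +1·90°
n=6: pose=(3,-4,W); sL=10/37, sR=1; mL=-10/37, mR=27/37; mL+mR=17/37 → advance +1; mR−mL=1 → turn +1·90°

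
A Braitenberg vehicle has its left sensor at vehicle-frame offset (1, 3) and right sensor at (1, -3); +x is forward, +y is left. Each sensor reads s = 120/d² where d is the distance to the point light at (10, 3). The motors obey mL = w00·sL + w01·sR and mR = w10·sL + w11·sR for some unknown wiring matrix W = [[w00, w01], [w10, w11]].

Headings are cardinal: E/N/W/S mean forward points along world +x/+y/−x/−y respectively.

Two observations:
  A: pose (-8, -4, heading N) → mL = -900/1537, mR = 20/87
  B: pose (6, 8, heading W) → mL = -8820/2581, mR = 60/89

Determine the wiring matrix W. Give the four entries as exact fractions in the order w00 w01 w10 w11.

-1/2 -1 0 1/2

obs A: pose=(-8,-4,N) → sL=40/159, sR=40/87, mL=-900/1537, mR=20/87
obs B: pose=(6,8,W) → sL=120/29, sR=120/89, mL=-8820/2581, mR=60/89
sensor matrix S = [[40/159, 40/87], [120/29, 120/89]]; det S = -6201600/3966997
solve [mL_A; mL_B] = S·[w00; w01] and [mR_A; mR_B] = S·[w10; w11]:
  w00 = -1/2, w01 = -1, w10 = 0, w11 = 1/2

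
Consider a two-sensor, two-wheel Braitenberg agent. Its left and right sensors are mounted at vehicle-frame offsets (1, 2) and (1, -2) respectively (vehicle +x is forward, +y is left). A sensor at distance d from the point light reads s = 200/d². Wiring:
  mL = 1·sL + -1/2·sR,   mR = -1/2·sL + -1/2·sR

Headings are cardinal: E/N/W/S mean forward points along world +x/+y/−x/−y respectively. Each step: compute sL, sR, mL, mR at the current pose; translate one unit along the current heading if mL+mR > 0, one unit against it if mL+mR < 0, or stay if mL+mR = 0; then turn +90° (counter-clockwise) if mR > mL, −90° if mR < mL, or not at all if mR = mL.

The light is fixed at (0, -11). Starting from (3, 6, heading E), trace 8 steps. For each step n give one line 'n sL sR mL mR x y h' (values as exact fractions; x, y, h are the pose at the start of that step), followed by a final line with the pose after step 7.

0 200/377 200/241 10500/90857 -61800/90857 3 6 E
1 25/34 25/32 375/1088 -825/1088 2 6 S
2 200/257 200/401 54500/103057 -65800/103057 2 7 W
3 100/181 100/193 10250/34933 -18700/34933 3 7 N
4 200/377 200/241 10500/90857 -61800/90857 3 6 E
5 25/34 25/32 375/1088 -825/1088 2 6 S
6 200/257 200/401 54500/103057 -65800/103057 2 7 W
7 100/181 100/193 10250/34933 -18700/34933 3 7 N
final 3 6 E

n=0: pose=(3,6,E); sL=200/377, sR=200/241; mL=10500/90857, mR=-61800/90857; mL+mR=-51300/90857 → advance -1; mR−mL=-300/377 → turn -1·90°
n=1: pose=(2,6,S); sL=25/34, sR=25/32; mL=375/1088, mR=-825/1088; mL+mR=-225/544 → advance -1; mR−mL=-75/68 → turn -1·90°
n=2: pose=(2,7,W); sL=200/257, sR=200/401; mL=54500/103057, mR=-65800/103057; mL+mR=-11300/103057 → advance -1; mR−mL=-300/257 → turn -1·90°
n=3: pose=(3,7,N); sL=100/181, sR=100/193; mL=10250/34933, mR=-18700/34933; mL+mR=-8450/34933 → advance -1; mR−mL=-150/181 → turn -1·90°
n=4: pose=(3,6,E); sL=200/377, sR=200/241; mL=10500/90857, mR=-61800/90857; mL+mR=-51300/90857 → advance -1; mR−mL=-300/377 → turn -1·90°
n=5: pose=(2,6,S); sL=25/34, sR=25/32; mL=375/1088, mR=-825/1088; mL+mR=-225/544 → advance -1; mR−mL=-75/68 → turn -1·90°
n=6: pose=(2,7,W); sL=200/257, sR=200/401; mL=54500/103057, mR=-65800/103057; mL+mR=-11300/103057 → advance -1; mR−mL=-300/257 → turn -1·90°
n=7: pose=(3,7,N); sL=100/181, sR=100/193; mL=10250/34933, mR=-18700/34933; mL+mR=-8450/34933 → advance -1; mR−mL=-150/181 → turn -1·90°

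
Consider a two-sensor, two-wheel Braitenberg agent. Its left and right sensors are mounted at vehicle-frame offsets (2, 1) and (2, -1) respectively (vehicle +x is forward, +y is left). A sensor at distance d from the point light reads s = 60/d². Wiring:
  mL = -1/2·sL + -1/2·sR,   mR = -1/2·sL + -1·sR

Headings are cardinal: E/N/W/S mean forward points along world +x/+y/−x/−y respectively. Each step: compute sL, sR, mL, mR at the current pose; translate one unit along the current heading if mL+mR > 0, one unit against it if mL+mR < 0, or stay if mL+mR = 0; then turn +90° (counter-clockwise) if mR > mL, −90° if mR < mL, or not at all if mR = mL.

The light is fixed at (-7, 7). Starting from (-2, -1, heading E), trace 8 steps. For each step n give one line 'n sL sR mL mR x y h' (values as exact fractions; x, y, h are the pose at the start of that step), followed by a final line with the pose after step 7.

n=0: pose=(-2,-1,E); sL=30/49, sR=6/13; mL=-342/637, mR=-489/637; mL+mR=-831/637 → advance -1; mR−mL=-3/13 → turn -1·90°
n=1: pose=(-3,-1,S); sL=12/25, sR=60/109; mL=-1404/2725, mR=-2154/2725; mL+mR=-3558/2725 → advance -1; mR−mL=-30/109 → turn -1·90°
n=2: pose=(-3,0,W); sL=15/17, sR=3/2; mL=-81/68, mR=-33/17; mL+mR=-213/68 → advance -1; mR−mL=-3/4 → turn -1·90°
n=3: pose=(-2,0,N); sL=60/41, sR=60/61; mL=-3060/2501, mR=-4290/2501; mL+mR=-7350/2501 → advance -1; mR−mL=-30/61 → turn -1·90°
n=4: pose=(-2,-1,E); sL=30/49, sR=6/13; mL=-342/637, mR=-489/637; mL+mR=-831/637 → advance -1; mR−mL=-3/13 → turn -1·90°
n=5: pose=(-3,-1,S); sL=12/25, sR=60/109; mL=-1404/2725, mR=-2154/2725; mL+mR=-3558/2725 → advance -1; mR−mL=-30/109 → turn -1·90°
n=6: pose=(-3,0,W); sL=15/17, sR=3/2; mL=-81/68, mR=-33/17; mL+mR=-213/68 → advance -1; mR−mL=-3/4 → turn -1·90°
n=7: pose=(-2,0,N); sL=60/41, sR=60/61; mL=-3060/2501, mR=-4290/2501; mL+mR=-7350/2501 → advance -1; mR−mL=-30/61 → turn -1·90°

0 30/49 6/13 -342/637 -489/637 -2 -1 E
1 12/25 60/109 -1404/2725 -2154/2725 -3 -1 S
2 15/17 3/2 -81/68 -33/17 -3 0 W
3 60/41 60/61 -3060/2501 -4290/2501 -2 0 N
4 30/49 6/13 -342/637 -489/637 -2 -1 E
5 12/25 60/109 -1404/2725 -2154/2725 -3 -1 S
6 15/17 3/2 -81/68 -33/17 -3 0 W
7 60/41 60/61 -3060/2501 -4290/2501 -2 0 N
final -2 -1 E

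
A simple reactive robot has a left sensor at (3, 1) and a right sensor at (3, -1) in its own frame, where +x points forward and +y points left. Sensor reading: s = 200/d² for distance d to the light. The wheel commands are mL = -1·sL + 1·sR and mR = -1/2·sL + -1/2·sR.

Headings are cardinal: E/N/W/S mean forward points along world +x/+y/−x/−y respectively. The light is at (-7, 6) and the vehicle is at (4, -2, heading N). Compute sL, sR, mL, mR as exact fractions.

8/5 200/169 -352/845 -1176/845

left sensor world pos  = (3, 1); dL² = 125
right sensor world pos = (5, 1); dR² = 169
sL = 200/125 = 8/5
sR = 200/169 = 200/169
mL = -1·sL + 1·sR = -352/845
mR = -1/2·sL + -1/2·sR = -1176/845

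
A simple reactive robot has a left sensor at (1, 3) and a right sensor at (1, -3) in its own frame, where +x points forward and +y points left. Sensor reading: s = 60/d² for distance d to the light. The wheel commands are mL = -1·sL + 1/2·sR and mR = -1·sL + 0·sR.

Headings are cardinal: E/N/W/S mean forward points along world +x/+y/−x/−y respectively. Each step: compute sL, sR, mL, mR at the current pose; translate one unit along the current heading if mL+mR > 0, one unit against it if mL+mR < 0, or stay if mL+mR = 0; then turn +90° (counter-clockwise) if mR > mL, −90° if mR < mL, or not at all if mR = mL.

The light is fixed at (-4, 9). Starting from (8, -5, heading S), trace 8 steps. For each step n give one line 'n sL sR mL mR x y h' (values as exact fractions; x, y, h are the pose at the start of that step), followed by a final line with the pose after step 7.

0 2/15 10/51 -3/85 -2/15 8 -5 S
1 60/377 60/221 -150/6409 -60/377 8 -4 W
2 15/61 3/20 -417/2440 -15/61 9 -4 N
3 60/317 12/97 -3918/30749 -60/317 9 -5 E
4 2/15 10/51 -3/85 -2/15 8 -5 S
5 60/377 60/221 -150/6409 -60/377 8 -4 W
6 15/61 3/20 -417/2440 -15/61 9 -4 N
7 60/317 12/97 -3918/30749 -60/317 9 -5 E
final 8 -5 S

n=0: pose=(8,-5,S); sL=2/15, sR=10/51; mL=-3/85, mR=-2/15; mL+mR=-43/255 → advance -1; mR−mL=-5/51 → turn -1·90°
n=1: pose=(8,-4,W); sL=60/377, sR=60/221; mL=-150/6409, mR=-60/377; mL+mR=-90/493 → advance -1; mR−mL=-30/221 → turn -1·90°
n=2: pose=(9,-4,N); sL=15/61, sR=3/20; mL=-417/2440, mR=-15/61; mL+mR=-1017/2440 → advance -1; mR−mL=-3/40 → turn -1·90°
n=3: pose=(9,-5,E); sL=60/317, sR=12/97; mL=-3918/30749, mR=-60/317; mL+mR=-9738/30749 → advance -1; mR−mL=-6/97 → turn -1·90°
n=4: pose=(8,-5,S); sL=2/15, sR=10/51; mL=-3/85, mR=-2/15; mL+mR=-43/255 → advance -1; mR−mL=-5/51 → turn -1·90°
n=5: pose=(8,-4,W); sL=60/377, sR=60/221; mL=-150/6409, mR=-60/377; mL+mR=-90/493 → advance -1; mR−mL=-30/221 → turn -1·90°
n=6: pose=(9,-4,N); sL=15/61, sR=3/20; mL=-417/2440, mR=-15/61; mL+mR=-1017/2440 → advance -1; mR−mL=-3/40 → turn -1·90°
n=7: pose=(9,-5,E); sL=60/317, sR=12/97; mL=-3918/30749, mR=-60/317; mL+mR=-9738/30749 → advance -1; mR−mL=-6/97 → turn -1·90°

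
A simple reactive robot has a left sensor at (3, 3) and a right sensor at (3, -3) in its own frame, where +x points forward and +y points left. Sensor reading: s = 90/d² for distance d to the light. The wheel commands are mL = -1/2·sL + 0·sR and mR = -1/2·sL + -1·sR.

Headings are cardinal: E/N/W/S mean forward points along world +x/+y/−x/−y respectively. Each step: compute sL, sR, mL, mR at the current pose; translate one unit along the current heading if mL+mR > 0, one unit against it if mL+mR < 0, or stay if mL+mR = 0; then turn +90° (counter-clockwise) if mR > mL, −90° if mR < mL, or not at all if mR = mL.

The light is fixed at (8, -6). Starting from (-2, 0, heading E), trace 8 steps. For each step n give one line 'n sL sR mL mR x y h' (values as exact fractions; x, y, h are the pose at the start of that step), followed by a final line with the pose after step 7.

n=0: pose=(-2,0,E); sL=9/13, sR=45/29; mL=-9/26, mR=-1431/754; mL+mR=-846/377 → advance -1; mR−mL=-45/29 → turn -1·90°
n=1: pose=(-3,0,S); sL=90/73, sR=18/41; mL=-45/73, mR=-3159/2993; mL+mR=-5004/2993 → advance -1; mR−mL=-18/41 → turn -1·90°
n=2: pose=(-3,1,W); sL=45/106, sR=45/148; mL=-45/212, mR=-2025/3922; mL+mR=-5715/7844 → advance -1; mR−mL=-45/148 → turn -1·90°
n=3: pose=(-2,1,N); sL=90/269, sR=90/149; mL=-45/269, mR=-30915/40081; mL+mR=-37620/40081 → advance -1; mR−mL=-90/149 → turn -1·90°
n=4: pose=(-2,0,E); sL=9/13, sR=45/29; mL=-9/26, mR=-1431/754; mL+mR=-846/377 → advance -1; mR−mL=-45/29 → turn -1·90°
n=5: pose=(-3,0,S); sL=90/73, sR=18/41; mL=-45/73, mR=-3159/2993; mL+mR=-5004/2993 → advance -1; mR−mL=-18/41 → turn -1·90°
n=6: pose=(-3,1,W); sL=45/106, sR=45/148; mL=-45/212, mR=-2025/3922; mL+mR=-5715/7844 → advance -1; mR−mL=-45/148 → turn -1·90°
n=7: pose=(-2,1,N); sL=90/269, sR=90/149; mL=-45/269, mR=-30915/40081; mL+mR=-37620/40081 → advance -1; mR−mL=-90/149 → turn -1·90°

0 9/13 45/29 -9/26 -1431/754 -2 0 E
1 90/73 18/41 -45/73 -3159/2993 -3 0 S
2 45/106 45/148 -45/212 -2025/3922 -3 1 W
3 90/269 90/149 -45/269 -30915/40081 -2 1 N
4 9/13 45/29 -9/26 -1431/754 -2 0 E
5 90/73 18/41 -45/73 -3159/2993 -3 0 S
6 45/106 45/148 -45/212 -2025/3922 -3 1 W
7 90/269 90/149 -45/269 -30915/40081 -2 1 N
final -2 0 E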